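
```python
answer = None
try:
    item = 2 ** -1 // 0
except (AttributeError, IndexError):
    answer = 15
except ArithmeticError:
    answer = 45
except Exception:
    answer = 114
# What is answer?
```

Step-by-step execution trace:
1. `item = 2 ** -1 // 0` raises ZeroDivisionError.
2. `except (AttributeError, IndexError)` does not match ZeroDivisionError; skipped.
3. `except ArithmeticError` matches (ZeroDivisionError is a subclass of ArithmeticError) → answer = 45.
4. `except Exception` is not reached.
Result: 45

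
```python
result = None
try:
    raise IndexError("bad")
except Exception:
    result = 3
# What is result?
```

Step-by-step execution trace:
1. `raise IndexError(...)` raises IndexError.
2. `except Exception` matches (IndexError is a subclass of Exception) → result = 3.
Result: 3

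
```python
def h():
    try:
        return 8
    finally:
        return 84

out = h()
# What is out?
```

Step-by-step execution trace:
1. `h()` enters try: `return 8` sets pending return value 8.
2. Before returning, `finally: return 84` runs and overrides the pending return.
3. h() returns 84 → out = 84.
Result: 84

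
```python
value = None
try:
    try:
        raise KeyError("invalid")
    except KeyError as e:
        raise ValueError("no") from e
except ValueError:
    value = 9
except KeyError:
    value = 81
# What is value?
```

Step-by-step execution trace:
1. Inner try raises KeyError; inner `except KeyError as e` catches it.
2. `raise ValueError(...) from e` raises ValueError (KeyError is attached as __cause__, but only ValueError is active).
3. Outer `except ValueError` matches → value = 9.
4. `except KeyError` is not reached.
Result: 9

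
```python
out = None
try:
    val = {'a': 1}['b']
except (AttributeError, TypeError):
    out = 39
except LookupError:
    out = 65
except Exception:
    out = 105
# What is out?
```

Step-by-step execution trace:
1. `val = {'a': 1}['b']` raises KeyError.
2. `except (AttributeError, TypeError)` does not match KeyError; skipped.
3. `except LookupError` matches (KeyError is a subclass of LookupError) → out = 65.
4. `except Exception` is not reached.
Result: 65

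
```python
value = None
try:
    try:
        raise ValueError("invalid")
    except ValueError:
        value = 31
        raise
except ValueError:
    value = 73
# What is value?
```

Step-by-step execution trace:
1. Inner try: `raise ValueError("invalid")` raises ValueError.
2. Inner `except ValueError` matches → value = 31.
3. bare `raise` re-raises the same ValueError.
4. Outer `except ValueError` matches → value = 73.
Result: 73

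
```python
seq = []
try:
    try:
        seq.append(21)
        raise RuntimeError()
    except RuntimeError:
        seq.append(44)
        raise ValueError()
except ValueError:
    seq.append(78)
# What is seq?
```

Step-by-step execution trace:
1. Inner try: `seq.append(21)` → seq = [21].
2. `raise RuntimeError()` raises RuntimeError.
3. Inner `except RuntimeError` matches → `seq.append(44)` → seq = [21, 44].
4. `raise ValueError()` raises ValueError; propagates to outer try.
5. Outer `except ValueError` matches → `seq.append(78)` → seq = [21, 44, 78].
Result: [21, 44, 78]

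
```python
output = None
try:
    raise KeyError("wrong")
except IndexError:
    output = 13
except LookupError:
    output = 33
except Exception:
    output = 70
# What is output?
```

Step-by-step execution trace:
1. `raise KeyError(...)` raises KeyError.
2. `except IndexError` does not match (KeyError is not a subclass of IndexError); skipped.
3. `except LookupError` matches (KeyError is a subclass of LookupError) → output = 33.
4. `except Exception` is not reached.
Result: 33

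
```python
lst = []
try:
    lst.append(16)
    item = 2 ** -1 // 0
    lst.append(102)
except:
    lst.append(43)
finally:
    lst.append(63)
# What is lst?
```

Step-by-step execution trace:
1. try: `lst.append(16)` → lst = [16].
2. `item = 2 ** -1 // 0` raises ZeroDivisionError; `lst.append(102)` is not reached.
3. bare `except` matches → `lst.append(43)` → lst = [16, 43].
4. finally always runs: `lst.append(63)` → lst = [16, 43, 63].
Result: [16, 43, 63]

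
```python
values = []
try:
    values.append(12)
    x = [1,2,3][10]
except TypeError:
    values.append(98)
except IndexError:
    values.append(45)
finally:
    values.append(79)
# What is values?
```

Step-by-step execution trace:
1. try: `values.append(12)` → values = [12].
2. `x = [1,2,3][10]` raises IndexError.
3. `except TypeError` does not match IndexError; skipped.
4. `except IndexError` matches → `values.append(45)` → values = [12, 45].
5. finally always runs: `values.append(79)` → values = [12, 45, 79].
Result: [12, 45, 79]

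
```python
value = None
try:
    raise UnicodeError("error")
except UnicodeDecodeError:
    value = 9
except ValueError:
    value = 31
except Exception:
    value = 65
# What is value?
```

Step-by-step execution trace:
1. `raise UnicodeError(...)` raises UnicodeError.
2. `except UnicodeDecodeError` does not match (UnicodeError is not a subclass of UnicodeDecodeError); skipped.
3. `except ValueError` matches (UnicodeError is a subclass of ValueError) → value = 31.
4. `except Exception` is not reached.
Result: 31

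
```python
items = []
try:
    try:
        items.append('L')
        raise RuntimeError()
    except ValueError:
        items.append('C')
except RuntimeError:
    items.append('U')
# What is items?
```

Step-by-step execution trace:
1. Inner try: `items.append('L')` → items = ['L'].
2. `raise RuntimeError()` raises RuntimeError.
3. Inner `except ValueError` does not match RuntimeError; exception propagates to outer try.
4. Outer `except RuntimeError` matches → `items.append('U')` → items = ['L', 'U'].
Result: ['L', 'U']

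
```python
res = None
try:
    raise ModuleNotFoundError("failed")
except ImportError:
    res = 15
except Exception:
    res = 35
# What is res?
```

Step-by-step execution trace:
1. `raise ModuleNotFoundError(...)` raises ModuleNotFoundError.
2. `except ImportError` matches (ModuleNotFoundError is a subclass of ImportError) → res = 15.
3. `except Exception` is not reached.
Result: 15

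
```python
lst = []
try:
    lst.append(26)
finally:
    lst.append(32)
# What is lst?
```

Step-by-step execution trace:
1. try: `lst.append(26)` → lst = [26].
2. The try body completes without raising.
3. finally always runs: `lst.append(32)` → lst = [26, 32].
Result: [26, 32]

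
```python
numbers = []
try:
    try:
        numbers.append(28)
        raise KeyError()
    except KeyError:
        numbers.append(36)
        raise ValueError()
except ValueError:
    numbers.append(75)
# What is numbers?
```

Step-by-step execution trace:
1. Inner try: `numbers.append(28)` → numbers = [28].
2. `raise KeyError()` raises KeyError.
3. Inner `except KeyError` matches → `numbers.append(36)` → numbers = [28, 36].
4. `raise ValueError()` raises ValueError; propagates to outer try.
5. Outer `except ValueError` matches → `numbers.append(75)` → numbers = [28, 36, 75].
Result: [28, 36, 75]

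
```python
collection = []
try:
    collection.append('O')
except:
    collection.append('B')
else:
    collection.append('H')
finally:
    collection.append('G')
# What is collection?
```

Step-by-step execution trace:
1. try: `collection.append('O')` → collection = ['O']. No exception raised.
2. `except` is skipped.
3. `else` runs: `collection.append('H')` → collection = ['O', 'H'].
4. `finally` always runs: `collection.append('G')` → collection = ['O', 'H', 'G'].
Result: ['O', 'H', 'G']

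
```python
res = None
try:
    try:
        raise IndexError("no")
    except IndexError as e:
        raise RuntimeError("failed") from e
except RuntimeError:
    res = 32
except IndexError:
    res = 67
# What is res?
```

Step-by-step execution trace:
1. Inner try raises IndexError; inner `except IndexError as e` catches it.
2. `raise RuntimeError(...) from e` raises RuntimeError (IndexError is attached as __cause__, but only RuntimeError is active).
3. Outer `except RuntimeError` matches → res = 32.
4. `except IndexError` is not reached.
Result: 32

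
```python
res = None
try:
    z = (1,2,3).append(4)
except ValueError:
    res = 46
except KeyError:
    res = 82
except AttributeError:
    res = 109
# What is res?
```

Step-by-step execution trace:
1. `z = (1,2,3).append(4)` raises AttributeError.
2. `except ValueError` does not match AttributeError; skipped.
3. `except KeyError` does not match AttributeError; skipped.
4. `except AttributeError` matches → res = 109.
Result: 109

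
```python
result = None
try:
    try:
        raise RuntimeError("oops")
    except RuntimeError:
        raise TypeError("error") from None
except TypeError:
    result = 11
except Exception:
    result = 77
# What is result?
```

Step-by-step execution trace:
1. Inner try raises RuntimeError; inner `except RuntimeError` catches it.
2. `raise TypeError(...) from None` raises TypeError (from None suppresses __context__, but the active exception is still TypeError).
3. Outer `except TypeError` matches → result = 11.
4. `except Exception` is not reached.
Result: 11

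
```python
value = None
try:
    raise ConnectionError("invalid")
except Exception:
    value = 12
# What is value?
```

Step-by-step execution trace:
1. `raise ConnectionError(...)` raises ConnectionError.
2. `except Exception` matches (ConnectionError is a subclass of Exception) → value = 12.
Result: 12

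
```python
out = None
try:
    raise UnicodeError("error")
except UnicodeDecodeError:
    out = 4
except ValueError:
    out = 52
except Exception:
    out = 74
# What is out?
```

Step-by-step execution trace:
1. `raise UnicodeError(...)` raises UnicodeError.
2. `except UnicodeDecodeError` does not match (UnicodeError is not a subclass of UnicodeDecodeError); skipped.
3. `except ValueError` matches (UnicodeError is a subclass of ValueError) → out = 52.
4. `except Exception` is not reached.
Result: 52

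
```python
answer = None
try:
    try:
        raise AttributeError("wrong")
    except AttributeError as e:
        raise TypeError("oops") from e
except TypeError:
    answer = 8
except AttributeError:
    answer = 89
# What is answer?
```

Step-by-step execution trace:
1. Inner try raises AttributeError; inner `except AttributeError as e` catches it.
2. `raise TypeError(...) from e` raises TypeError (AttributeError is attached as __cause__, but only TypeError is active).
3. Outer `except TypeError` matches → answer = 8.
4. `except AttributeError` is not reached.
Result: 8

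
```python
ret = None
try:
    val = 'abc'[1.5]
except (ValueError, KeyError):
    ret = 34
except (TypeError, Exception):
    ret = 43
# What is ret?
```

Step-by-step execution trace:
1. `val = 'abc'[1.5]` raises TypeError.
2. `except (ValueError, KeyError)` does not match TypeError; skipped.
3. `except (TypeError, Exception)` matches (TypeError is in the tuple) → ret = 43.
Result: 43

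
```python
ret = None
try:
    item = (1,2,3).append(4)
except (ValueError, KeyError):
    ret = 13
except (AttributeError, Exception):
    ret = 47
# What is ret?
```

Step-by-step execution trace:
1. `item = (1,2,3).append(4)` raises AttributeError.
2. `except (ValueError, KeyError)` does not match AttributeError; skipped.
3. `except (AttributeError, Exception)` matches (AttributeError is in the tuple) → ret = 47.
Result: 47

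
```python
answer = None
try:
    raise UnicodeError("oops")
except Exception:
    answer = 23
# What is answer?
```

Step-by-step execution trace:
1. `raise UnicodeError(...)` raises UnicodeError.
2. `except Exception` matches (UnicodeError is a subclass of Exception) → answer = 23.
Result: 23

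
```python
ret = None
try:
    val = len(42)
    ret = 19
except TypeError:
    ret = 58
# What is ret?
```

Step-by-step execution trace:
1. `val = len(42)` raises TypeError.
2. `ret = 19` is not reached.
3. `except TypeError` matches → ret = 58.
Result: 58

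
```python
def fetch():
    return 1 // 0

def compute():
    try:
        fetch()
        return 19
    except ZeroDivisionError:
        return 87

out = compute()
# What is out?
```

Step-by-step execution trace:
1. `compute()` calls `fetch()`.
2. `fetch()` evaluates `1 // 0`, which raises ZeroDivisionError; it propagates to the caller.
3. `return 19` is not reached.
4. `except ZeroDivisionError` in compute matches → returns 87.
5. out = 87.
Result: 87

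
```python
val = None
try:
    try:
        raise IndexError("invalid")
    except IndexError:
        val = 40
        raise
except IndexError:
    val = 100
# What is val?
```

Step-by-step execution trace:
1. Inner try: `raise IndexError("invalid")` raises IndexError.
2. Inner `except IndexError` matches → val = 40.
3. bare `raise` re-raises the same IndexError.
4. Outer `except IndexError` matches → val = 100.
Result: 100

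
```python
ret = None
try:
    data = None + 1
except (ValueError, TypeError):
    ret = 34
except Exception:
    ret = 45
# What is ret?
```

Step-by-step execution trace:
1. `data = None + 1` raises TypeError.
2. `except (ValueError, TypeError)` matches (TypeError is in the tuple) → ret = 34.
3. `except Exception` is not reached.
Result: 34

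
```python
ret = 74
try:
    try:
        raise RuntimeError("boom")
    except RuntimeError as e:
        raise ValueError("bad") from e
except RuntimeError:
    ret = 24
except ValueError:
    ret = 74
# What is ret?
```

Step-by-step execution trace:
1. Inner try raises RuntimeError; inner `except RuntimeError as e` catches it.
2. `raise ValueError(...) from e` raises ValueError (RuntimeError is attached as __cause__, but only ValueError is active).
3. Outer `except RuntimeError` does not match ValueError; skipped.
4. Outer `except ValueError` matches → ret = 74.
Result: 74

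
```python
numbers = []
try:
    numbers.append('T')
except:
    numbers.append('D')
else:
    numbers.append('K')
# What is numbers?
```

Step-by-step execution trace:
1. try: `numbers.append('T')` → numbers = ['T']. No exception raised.
2. `except` is skipped.
3. `else` runs (try completed without exception): `numbers.append('K')` → numbers = ['T', 'K'].
Result: ['T', 'K']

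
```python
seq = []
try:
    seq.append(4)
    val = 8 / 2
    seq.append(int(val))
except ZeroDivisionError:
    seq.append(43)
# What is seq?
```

Step-by-step execution trace:
1. try: `seq.append(4)` → seq = [4].
2. `val = 8 / 2` → val = 4.0. No exception raised.
3. `seq.append(int(val))` → seq = [4, 4].
4. `except ZeroDivisionError` is skipped (no exception was raised).
Result: [4, 4]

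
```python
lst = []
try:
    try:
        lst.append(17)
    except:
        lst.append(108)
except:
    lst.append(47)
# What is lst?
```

Step-by-step execution trace:
1. Inner try: `lst.append(17)` → lst = [17]. No exception raised.
2. Inner `except` is skipped.
3. Inner try completes normally; outer `except` is skipped.
Result: [17]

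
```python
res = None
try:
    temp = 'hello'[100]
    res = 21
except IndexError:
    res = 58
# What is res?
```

Step-by-step execution trace:
1. `temp = 'hello'[100]` raises IndexError.
2. `res = 21` is not reached.
3. `except IndexError` matches → res = 58.
Result: 58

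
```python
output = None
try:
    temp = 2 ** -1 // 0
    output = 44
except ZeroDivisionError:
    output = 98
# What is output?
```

Step-by-step execution trace:
1. `temp = 2 ** -1 // 0` raises ZeroDivisionError.
2. `output = 44` is not reached.
3. `except ZeroDivisionError` matches → output = 98.
Result: 98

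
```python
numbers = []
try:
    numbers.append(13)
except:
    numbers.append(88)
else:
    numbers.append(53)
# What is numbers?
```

Step-by-step execution trace:
1. try: `numbers.append(13)` → numbers = [13]. No exception raised.
2. `except` is skipped.
3. `else` runs (try completed without exception): `numbers.append(53)` → numbers = [13, 53].
Result: [13, 53]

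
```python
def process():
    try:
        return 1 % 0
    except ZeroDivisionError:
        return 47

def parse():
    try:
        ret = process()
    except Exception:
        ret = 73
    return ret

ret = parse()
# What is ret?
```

Step-by-step execution trace:
1. `parse()` calls `process()`.
2. In process: `1 % 0` raises ZeroDivisionError; `except ZeroDivisionError` catches it → returns 47.
3. In parse: `ret = process()` → ret = 47. No exception reaches parse.
4. `except Exception` is skipped; parse returns 47.
5. ret = 47.
Result: 47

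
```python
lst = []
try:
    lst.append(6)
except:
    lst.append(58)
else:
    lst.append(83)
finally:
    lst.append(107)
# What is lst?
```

Step-by-step execution trace:
1. try: `lst.append(6)` → lst = [6]. No exception raised.
2. `except` is skipped.
3. `else` runs: `lst.append(83)` → lst = [6, 83].
4. `finally` always runs: `lst.append(107)` → lst = [6, 83, 107].
Result: [6, 83, 107]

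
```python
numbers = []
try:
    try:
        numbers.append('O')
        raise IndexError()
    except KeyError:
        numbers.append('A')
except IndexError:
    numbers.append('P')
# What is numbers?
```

Step-by-step execution trace:
1. Inner try: `numbers.append('O')` → numbers = ['O'].
2. `raise IndexError()` raises IndexError.
3. Inner `except KeyError` does not match IndexError; exception propagates to outer try.
4. Outer `except IndexError` matches → `numbers.append('P')` → numbers = ['O', 'P'].
Result: ['O', 'P']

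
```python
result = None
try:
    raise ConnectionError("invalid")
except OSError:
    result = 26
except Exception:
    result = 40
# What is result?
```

Step-by-step execution trace:
1. `raise ConnectionError(...)` raises ConnectionError.
2. `except OSError` matches (ConnectionError is a subclass of OSError) → result = 26.
3. `except Exception` is not reached.
Result: 26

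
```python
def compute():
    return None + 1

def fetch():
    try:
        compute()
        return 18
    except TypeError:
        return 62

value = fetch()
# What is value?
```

Step-by-step execution trace:
1. `fetch()` calls `compute()`.
2. `compute()` evaluates `None + 1`, which raises TypeError; it propagates to the caller.
3. `return 18` is not reached.
4. `except TypeError` in fetch matches → returns 62.
5. value = 62.
Result: 62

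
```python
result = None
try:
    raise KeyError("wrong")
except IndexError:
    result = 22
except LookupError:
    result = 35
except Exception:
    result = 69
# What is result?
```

Step-by-step execution trace:
1. `raise KeyError(...)` raises KeyError.
2. `except IndexError` does not match (KeyError is not a subclass of IndexError); skipped.
3. `except LookupError` matches (KeyError is a subclass of LookupError) → result = 35.
4. `except Exception` is not reached.
Result: 35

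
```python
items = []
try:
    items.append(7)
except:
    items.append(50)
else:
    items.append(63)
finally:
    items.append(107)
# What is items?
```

Step-by-step execution trace:
1. try: `items.append(7)` → items = [7]. No exception raised.
2. `except` is skipped.
3. `else` runs: `items.append(63)` → items = [7, 63].
4. `finally` always runs: `items.append(107)` → items = [7, 63, 107].
Result: [7, 63, 107]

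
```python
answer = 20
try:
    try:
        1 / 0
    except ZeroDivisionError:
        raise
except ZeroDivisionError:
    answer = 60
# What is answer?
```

Step-by-step execution trace:
1. Inner try: `1 / 0` raises ZeroDivisionError.
2. Inner `except ZeroDivisionError` matches; bare `raise` re-raises the same ZeroDivisionError.
3. Outer `except ZeroDivisionError` matches → answer = 60.
Result: 60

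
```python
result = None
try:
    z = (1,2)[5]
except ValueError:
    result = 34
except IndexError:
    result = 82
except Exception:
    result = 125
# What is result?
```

Step-by-step execution trace:
1. `z = (1,2)[5]` raises IndexError.
2. `except ValueError` does not match IndexError; skipped.
3. `except IndexError` matches → result = 82.
4. Remaining except clauses are skipped.
Result: 82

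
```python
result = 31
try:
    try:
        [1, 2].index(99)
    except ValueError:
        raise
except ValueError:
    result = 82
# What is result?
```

Step-by-step execution trace:
1. Inner try: `[1, 2].index(99)` raises ValueError.
2. Inner `except ValueError` matches; bare `raise` re-raises the same ValueError.
3. Outer `except ValueError` matches → result = 82.
Result: 82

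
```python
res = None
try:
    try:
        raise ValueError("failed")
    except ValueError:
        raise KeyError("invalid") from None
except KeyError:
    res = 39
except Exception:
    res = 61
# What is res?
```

Step-by-step execution trace:
1. Inner try raises ValueError; inner `except ValueError` catches it.
2. `raise KeyError(...) from None` raises KeyError (from None suppresses __context__, but the active exception is still KeyError).
3. Outer `except KeyError` matches → res = 39.
4. `except Exception` is not reached.
Result: 39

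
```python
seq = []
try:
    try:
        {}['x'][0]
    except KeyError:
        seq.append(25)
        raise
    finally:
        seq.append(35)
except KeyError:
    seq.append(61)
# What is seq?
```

Step-by-step execution trace:
1. Inner try: `{}['x'][0]` raises KeyError.
2. Inner `except KeyError` matches → `seq.append(25)` → seq = [25].
3. bare `raise` re-raises KeyError.
4. Inner `finally` runs during unwinding: `seq.append(35)` → seq = [25, 35].
5. Outer `except KeyError` matches → `seq.append(61)` → seq = [25, 35, 61].
Result: [25, 35, 61]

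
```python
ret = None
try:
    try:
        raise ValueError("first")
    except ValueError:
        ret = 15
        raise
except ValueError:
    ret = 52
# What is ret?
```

Step-by-step execution trace:
1. Inner try: `raise ValueError("first")` raises ValueError.
2. Inner `except ValueError` matches → ret = 15.
3. bare `raise` re-raises the same ValueError.
4. Outer `except ValueError` matches → ret = 52.
Result: 52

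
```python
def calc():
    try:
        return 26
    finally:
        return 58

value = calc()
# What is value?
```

Step-by-step execution trace:
1. `calc()` enters try: `return 26` sets pending return value 26.
2. Before returning, `finally: return 58` runs and overrides the pending return.
3. calc() returns 58 → value = 58.
Result: 58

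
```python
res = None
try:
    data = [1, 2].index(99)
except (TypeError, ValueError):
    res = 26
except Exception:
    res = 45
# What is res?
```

Step-by-step execution trace:
1. `data = [1, 2].index(99)` raises ValueError.
2. `except (TypeError, ValueError)` matches (ValueError is in the tuple) → res = 26.
3. `except Exception` is not reached.
Result: 26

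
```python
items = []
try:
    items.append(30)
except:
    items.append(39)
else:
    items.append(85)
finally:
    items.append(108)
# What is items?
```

Step-by-step execution trace:
1. try: `items.append(30)` → items = [30]. No exception raised.
2. `except` is skipped.
3. `else` runs: `items.append(85)` → items = [30, 85].
4. `finally` always runs: `items.append(108)` → items = [30, 85, 108].
Result: [30, 85, 108]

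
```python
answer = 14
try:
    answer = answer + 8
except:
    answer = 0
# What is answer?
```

Step-by-step execution trace:
1. answer starts at 14.
2. try: `answer = answer + 8` → answer = 22. No exception raised.
3. `except` is skipped.
Result: 22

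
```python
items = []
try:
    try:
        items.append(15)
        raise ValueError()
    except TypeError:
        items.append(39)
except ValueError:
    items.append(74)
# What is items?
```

Step-by-step execution trace:
1. Inner try: `items.append(15)` → items = [15].
2. `raise ValueError()` raises ValueError.
3. Inner `except TypeError` does not match ValueError; exception propagates to outer try.
4. Outer `except ValueError` matches → `items.append(74)` → items = [15, 74].
Result: [15, 74]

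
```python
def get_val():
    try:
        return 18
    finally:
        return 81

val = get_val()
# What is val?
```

Step-by-step execution trace:
1. `get_val()` enters try: `return 18` sets pending return value 18.
2. Before returning, `finally: return 81` runs and overrides the pending return.
3. get_val() returns 81 → val = 81.
Result: 81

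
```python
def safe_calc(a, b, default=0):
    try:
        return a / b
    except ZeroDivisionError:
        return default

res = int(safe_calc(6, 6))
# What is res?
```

Step-by-step execution trace:
1. `safe_calc(6, 6)` enters try: `return 6 / 6` → returns 1.0. No exception raised.
2. `except ZeroDivisionError` is skipped.
3. `int(1.0)` → 1 → res = 1.
Result: 1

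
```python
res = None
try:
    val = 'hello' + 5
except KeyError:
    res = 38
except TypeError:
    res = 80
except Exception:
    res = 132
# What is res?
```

Step-by-step execution trace:
1. `val = 'hello' + 5` raises TypeError.
2. `except KeyError` does not match TypeError; skipped.
3. `except TypeError` matches → res = 80.
4. Remaining except clauses are skipped.
Result: 80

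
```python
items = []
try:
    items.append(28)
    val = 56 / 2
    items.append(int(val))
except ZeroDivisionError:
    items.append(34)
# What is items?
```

Step-by-step execution trace:
1. try: `items.append(28)` → items = [28].
2. `val = 56 / 2` → val = 28.0. No exception raised.
3. `items.append(int(val))` → items = [28, 28].
4. `except ZeroDivisionError` is skipped (no exception was raised).
Result: [28, 28]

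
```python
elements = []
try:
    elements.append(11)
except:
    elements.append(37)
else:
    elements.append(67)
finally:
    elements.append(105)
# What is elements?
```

Step-by-step execution trace:
1. try: `elements.append(11)` → elements = [11]. No exception raised.
2. `except` is skipped.
3. `else` runs: `elements.append(67)` → elements = [11, 67].
4. `finally` always runs: `elements.append(105)` → elements = [11, 67, 105].
Result: [11, 67, 105]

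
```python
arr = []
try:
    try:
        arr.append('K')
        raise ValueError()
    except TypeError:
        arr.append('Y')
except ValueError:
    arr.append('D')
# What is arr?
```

Step-by-step execution trace:
1. Inner try: `arr.append('K')` → arr = ['K'].
2. `raise ValueError()` raises ValueError.
3. Inner `except TypeError` does not match ValueError; exception propagates to outer try.
4. Outer `except ValueError` matches → `arr.append('D')` → arr = ['K', 'D'].
Result: ['K', 'D']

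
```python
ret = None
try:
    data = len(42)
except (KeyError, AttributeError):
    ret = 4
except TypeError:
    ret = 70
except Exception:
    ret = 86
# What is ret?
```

Step-by-step execution trace:
1. `data = len(42)` raises TypeError.
2. `except (KeyError, AttributeError)` does not match TypeError; skipped.
3. `except TypeError` matches (exact type match) → ret = 70.
4. `except Exception` is not reached.
Result: 70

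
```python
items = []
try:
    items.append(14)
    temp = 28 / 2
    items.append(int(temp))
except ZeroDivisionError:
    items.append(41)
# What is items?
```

Step-by-step execution trace:
1. try: `items.append(14)` → items = [14].
2. `temp = 28 / 2` → temp = 14.0. No exception raised.
3. `items.append(int(temp))` → items = [14, 14].
4. `except ZeroDivisionError` is skipped (no exception was raised).
Result: [14, 14]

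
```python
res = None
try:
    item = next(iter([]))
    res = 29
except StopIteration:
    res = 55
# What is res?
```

Step-by-step execution trace:
1. `item = next(iter([]))` raises StopIteration.
2. `res = 29` is not reached.
3. `except StopIteration` matches → res = 55.
Result: 55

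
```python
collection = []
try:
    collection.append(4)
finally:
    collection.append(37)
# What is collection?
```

Step-by-step execution trace:
1. try: `collection.append(4)` → collection = [4].
2. The try body completes without raising.
3. finally always runs: `collection.append(37)` → collection = [4, 37].
Result: [4, 37]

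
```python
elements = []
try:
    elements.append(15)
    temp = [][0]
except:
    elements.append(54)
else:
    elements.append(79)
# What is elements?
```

Step-by-step execution trace:
1. try: `elements.append(15)` → elements = [15].
2. `temp = [][0]` raises IndexError.
3. bare `except` matches → `elements.append(54)` → elements = [15, 54].
4. `else` is skipped (an exception was raised).
Result: [15, 54]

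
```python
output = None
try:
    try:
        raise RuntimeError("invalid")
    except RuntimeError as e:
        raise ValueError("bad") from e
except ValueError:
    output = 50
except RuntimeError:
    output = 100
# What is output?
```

Step-by-step execution trace:
1. Inner try raises RuntimeError; inner `except RuntimeError as e` catches it.
2. `raise ValueError(...) from e` raises ValueError (RuntimeError is attached as __cause__, but only ValueError is active).
3. Outer `except ValueError` matches → output = 50.
4. `except RuntimeError` is not reached.
Result: 50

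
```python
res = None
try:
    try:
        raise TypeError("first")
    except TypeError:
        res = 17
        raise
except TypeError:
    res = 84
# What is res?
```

Step-by-step execution trace:
1. Inner try: `raise TypeError("first")` raises TypeError.
2. Inner `except TypeError` matches → res = 17.
3. bare `raise` re-raises the same TypeError.
4. Outer `except TypeError` matches → res = 84.
Result: 84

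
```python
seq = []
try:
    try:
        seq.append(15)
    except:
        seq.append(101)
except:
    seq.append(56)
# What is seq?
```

Step-by-step execution trace:
1. Inner try: `seq.append(15)` → seq = [15]. No exception raised.
2. Inner `except` is skipped.
3. Inner try completes normally; outer `except` is skipped.
Result: [15]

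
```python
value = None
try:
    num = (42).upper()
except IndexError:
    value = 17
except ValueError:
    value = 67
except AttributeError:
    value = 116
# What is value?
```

Step-by-step execution trace:
1. `num = (42).upper()` raises AttributeError.
2. `except IndexError` does not match AttributeError; skipped.
3. `except ValueError` does not match AttributeError; skipped.
4. `except AttributeError` matches → value = 116.
Result: 116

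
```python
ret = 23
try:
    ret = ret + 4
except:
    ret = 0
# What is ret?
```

Step-by-step execution trace:
1. ret starts at 23.
2. try: `ret = ret + 4` → ret = 27. No exception raised.
3. `except` is skipped.
Result: 27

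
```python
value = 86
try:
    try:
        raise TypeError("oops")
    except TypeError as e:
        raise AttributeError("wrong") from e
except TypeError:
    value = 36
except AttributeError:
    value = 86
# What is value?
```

Step-by-step execution trace:
1. Inner try raises TypeError; inner `except TypeError as e` catches it.
2. `raise AttributeError(...) from e` raises AttributeError (TypeError is attached as __cause__, but only AttributeError is active).
3. Outer `except TypeError` does not match AttributeError; skipped.
4. Outer `except AttributeError` matches → value = 86.
Result: 86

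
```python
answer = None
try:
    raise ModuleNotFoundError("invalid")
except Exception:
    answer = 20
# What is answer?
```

Step-by-step execution trace:
1. `raise ModuleNotFoundError(...)` raises ModuleNotFoundError.
2. `except Exception` matches (ModuleNotFoundError is a subclass of Exception) → answer = 20.
Result: 20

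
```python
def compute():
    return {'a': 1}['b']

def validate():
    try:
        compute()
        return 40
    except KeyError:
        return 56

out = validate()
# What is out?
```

Step-by-step execution trace:
1. `validate()` calls `compute()`.
2. `compute()` evaluates `{'a': 1}['b']`, which raises KeyError; it propagates to the caller.
3. `return 40` is not reached.
4. `except KeyError` in validate matches → returns 56.
5. out = 56.
Result: 56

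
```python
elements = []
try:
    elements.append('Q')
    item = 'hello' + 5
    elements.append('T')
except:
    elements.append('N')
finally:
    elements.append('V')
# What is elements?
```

Step-by-step execution trace:
1. try: `elements.append('Q')` → elements = ['Q'].
2. `item = 'hello' + 5` raises TypeError; `elements.append('T')` is not reached.
3. bare `except` matches → `elements.append('N')` → elements = ['Q', 'N'].
4. finally always runs: `elements.append('V')` → elements = ['Q', 'N', 'V'].
Result: ['Q', 'N', 'V']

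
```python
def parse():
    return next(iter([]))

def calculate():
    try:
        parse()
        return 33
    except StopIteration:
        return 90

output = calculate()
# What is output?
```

Step-by-step execution trace:
1. `calculate()` calls `parse()`.
2. `parse()` evaluates `next(iter([]))`, which raises StopIteration; it propagates to the caller.
3. `return 33` is not reached.
4. `except StopIteration` in calculate matches → returns 90.
5. output = 90.
Result: 90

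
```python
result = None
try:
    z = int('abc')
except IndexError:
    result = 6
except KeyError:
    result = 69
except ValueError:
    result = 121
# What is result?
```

Step-by-step execution trace:
1. `z = int('abc')` raises ValueError.
2. `except IndexError` does not match ValueError; skipped.
3. `except KeyError` does not match ValueError; skipped.
4. `except ValueError` matches → result = 121.
Result: 121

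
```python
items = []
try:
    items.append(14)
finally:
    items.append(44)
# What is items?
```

Step-by-step execution trace:
1. try: `items.append(14)` → items = [14].
2. The try body completes without raising.
3. finally always runs: `items.append(44)` → items = [14, 44].
Result: [14, 44]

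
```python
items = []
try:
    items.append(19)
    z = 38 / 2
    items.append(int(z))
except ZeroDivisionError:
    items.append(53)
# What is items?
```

Step-by-step execution trace:
1. try: `items.append(19)` → items = [19].
2. `z = 38 / 2` → z = 19.0. No exception raised.
3. `items.append(int(z))` → items = [19, 19].
4. `except ZeroDivisionError` is skipped (no exception was raised).
Result: [19, 19]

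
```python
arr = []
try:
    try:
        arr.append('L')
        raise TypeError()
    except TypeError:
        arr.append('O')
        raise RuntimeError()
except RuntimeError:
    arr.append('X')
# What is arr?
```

Step-by-step execution trace:
1. Inner try: `arr.append('L')` → arr = ['L'].
2. `raise TypeError()` raises TypeError.
3. Inner `except TypeError` matches → `arr.append('O')` → arr = ['L', 'O'].
4. `raise RuntimeError()` raises RuntimeError; propagates to outer try.
5. Outer `except RuntimeError` matches → `arr.append('X')` → arr = ['L', 'O', 'X'].
Result: ['L', 'O', 'X']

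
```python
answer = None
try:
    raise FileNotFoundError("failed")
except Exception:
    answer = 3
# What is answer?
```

Step-by-step execution trace:
1. `raise FileNotFoundError(...)` raises FileNotFoundError.
2. `except Exception` matches (FileNotFoundError is a subclass of Exception) → answer = 3.
Result: 3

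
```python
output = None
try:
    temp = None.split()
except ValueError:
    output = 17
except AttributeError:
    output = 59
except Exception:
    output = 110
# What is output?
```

Step-by-step execution trace:
1. `temp = None.split()` raises AttributeError.
2. `except ValueError` does not match AttributeError; skipped.
3. `except AttributeError` matches → output = 59.
4. Remaining except clauses are skipped.
Result: 59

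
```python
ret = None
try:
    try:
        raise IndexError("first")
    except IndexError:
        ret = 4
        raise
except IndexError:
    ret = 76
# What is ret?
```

Step-by-step execution trace:
1. Inner try: `raise IndexError("first")` raises IndexError.
2. Inner `except IndexError` matches → ret = 4.
3. bare `raise` re-raises the same IndexError.
4. Outer `except IndexError` matches → ret = 76.
Result: 76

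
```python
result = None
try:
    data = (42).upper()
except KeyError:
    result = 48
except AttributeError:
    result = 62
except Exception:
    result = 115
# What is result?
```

Step-by-step execution trace:
1. `data = (42).upper()` raises AttributeError.
2. `except KeyError` does not match AttributeError; skipped.
3. `except AttributeError` matches → result = 62.
4. Remaining except clauses are skipped.
Result: 62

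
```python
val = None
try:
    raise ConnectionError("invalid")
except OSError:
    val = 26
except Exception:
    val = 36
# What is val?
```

Step-by-step execution trace:
1. `raise ConnectionError(...)` raises ConnectionError.
2. `except OSError` matches (ConnectionError is a subclass of OSError) → val = 26.
3. `except Exception` is not reached.
Result: 26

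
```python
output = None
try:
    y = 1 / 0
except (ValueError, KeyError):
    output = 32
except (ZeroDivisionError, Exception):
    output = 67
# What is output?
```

Step-by-step execution trace:
1. `y = 1 / 0` raises ZeroDivisionError.
2. `except (ValueError, KeyError)` does not match ZeroDivisionError; skipped.
3. `except (ZeroDivisionError, Exception)` matches (ZeroDivisionError is in the tuple) → output = 67.
Result: 67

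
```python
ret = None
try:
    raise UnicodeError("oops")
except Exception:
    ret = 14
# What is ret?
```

Step-by-step execution trace:
1. `raise UnicodeError(...)` raises UnicodeError.
2. `except Exception` matches (UnicodeError is a subclass of Exception) → ret = 14.
Result: 14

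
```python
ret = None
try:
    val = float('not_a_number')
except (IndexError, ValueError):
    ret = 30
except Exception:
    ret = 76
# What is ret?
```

Step-by-step execution trace:
1. `val = float('not_a_number')` raises ValueError.
2. `except (IndexError, ValueError)` matches (ValueError is in the tuple) → ret = 30.
3. `except Exception` is not reached.
Result: 30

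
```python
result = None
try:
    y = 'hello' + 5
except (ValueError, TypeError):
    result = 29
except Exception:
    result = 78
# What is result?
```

Step-by-step execution trace:
1. `y = 'hello' + 5` raises TypeError.
2. `except (ValueError, TypeError)` matches (TypeError is in the tuple) → result = 29.
3. `except Exception` is not reached.
Result: 29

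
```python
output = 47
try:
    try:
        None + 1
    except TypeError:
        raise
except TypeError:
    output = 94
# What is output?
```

Step-by-step execution trace:
1. Inner try: `None + 1` raises TypeError.
2. Inner `except TypeError` matches; bare `raise` re-raises the same TypeError.
3. Outer `except TypeError` matches → output = 94.
Result: 94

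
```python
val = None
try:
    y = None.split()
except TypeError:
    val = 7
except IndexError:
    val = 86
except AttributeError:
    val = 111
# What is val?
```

Step-by-step execution trace:
1. `y = None.split()` raises AttributeError.
2. `except TypeError` does not match AttributeError; skipped.
3. `except IndexError` does not match AttributeError; skipped.
4. `except AttributeError` matches → val = 111.
Result: 111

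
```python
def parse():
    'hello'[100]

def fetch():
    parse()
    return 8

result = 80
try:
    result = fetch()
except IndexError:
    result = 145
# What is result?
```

Step-by-step execution trace:
1. result starts at 80.
2. try: `fetch()` calls `parse()`.
3. `parse()` evaluates `'hello'[100]`, which raises IndexError; it propagates through fetch (uncaught).
4. `return 8` in fetch is not reached; the assignment to result does not complete.
5. `except IndexError` matches → result = 145.
Result: 145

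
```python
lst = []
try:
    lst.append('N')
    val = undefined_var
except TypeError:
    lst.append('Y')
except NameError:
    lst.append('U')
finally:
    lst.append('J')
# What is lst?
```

Step-by-step execution trace:
1. try: `lst.append('N')` → lst = ['N'].
2. `val = undefined_var` raises NameError.
3. `except TypeError` does not match NameError; skipped.
4. `except NameError` matches → `lst.append('U')` → lst = ['N', 'U'].
5. finally always runs: `lst.append('J')` → lst = ['N', 'U', 'J'].
Result: ['N', 'U', 'J']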